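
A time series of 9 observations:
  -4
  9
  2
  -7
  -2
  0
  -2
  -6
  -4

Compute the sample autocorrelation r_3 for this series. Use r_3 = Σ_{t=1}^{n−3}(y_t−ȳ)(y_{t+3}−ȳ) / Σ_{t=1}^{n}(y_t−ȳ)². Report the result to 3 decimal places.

Mean ȳ = (-4 + 9 + 2 − 7 − 2 + 0 − 2 − 6 − 4)/9 = -1.5556
Numerator Σ_{t=1}^{6}(y_t−ȳ)(y_{t+3}−ȳ) = 14.7407
Denominator Σ(y_t−ȳ)² = 188.2222
r_3 = 14.7407 / 188.2222 = 0.078

0.078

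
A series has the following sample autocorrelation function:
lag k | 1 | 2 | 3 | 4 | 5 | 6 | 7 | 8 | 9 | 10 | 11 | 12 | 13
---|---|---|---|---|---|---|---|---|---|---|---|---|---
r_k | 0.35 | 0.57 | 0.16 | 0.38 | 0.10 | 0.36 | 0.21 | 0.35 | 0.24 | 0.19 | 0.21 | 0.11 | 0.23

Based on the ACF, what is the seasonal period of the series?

2

The largest autocorrelation is r_2 = 0.57, with weaker echoes at lags 4 (0.38) and 6 (0.36); the remaining lags stay at or below 0.35.
The dominant spike at lag 2 indicates a seasonal period of 2.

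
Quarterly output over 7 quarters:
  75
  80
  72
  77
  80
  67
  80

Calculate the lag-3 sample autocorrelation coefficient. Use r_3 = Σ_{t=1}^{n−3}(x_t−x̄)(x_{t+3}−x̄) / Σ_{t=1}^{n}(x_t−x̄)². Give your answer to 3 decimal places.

0.375

Mean x̄ = (75 + 80 + 72 + 77 + 80 + 67 + 80)/7 = 75.8571
Deviations from mean: -0.8571, 4.1429, -3.8571, 1.1429, 4.1429, -8.8571, 4.1429
Numerator Σ_{t=1}^{4}(x_t−x̄)(x_{t+3}−x̄) = 55.0816
Denominator Σ(x_t−x̄)² = 146.8571
r_3 = 55.0816 / 146.8571 = 0.375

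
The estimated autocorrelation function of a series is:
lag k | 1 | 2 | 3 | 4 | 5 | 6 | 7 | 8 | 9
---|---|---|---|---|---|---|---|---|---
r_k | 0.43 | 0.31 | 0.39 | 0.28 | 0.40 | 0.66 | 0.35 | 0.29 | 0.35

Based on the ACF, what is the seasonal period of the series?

The largest autocorrelation is r_6 = 0.66; the remaining lags stay at or below 0.43. The elevated value at lag 1 (0.43), dropping to 0.31 at lag 2, reflects decaying short-term dependence rather than seasonality.
The dominant spike at lag 6 indicates a seasonal period of 6.

6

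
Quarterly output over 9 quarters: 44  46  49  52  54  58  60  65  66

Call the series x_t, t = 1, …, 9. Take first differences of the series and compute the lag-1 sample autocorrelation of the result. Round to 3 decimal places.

-0.679

First differences Δx: 2, 3, 3, 2, 4, 2, 5, 1
Mean of differences = 2.7500
Numerator Σ(Δx_t−Δx̄)(Δx_{t+1}−Δx̄) = -7.8125
Denominator Σ(Δx_t−Δx̄)² = 11.5000
r_1(Δx) = -7.8125 / 11.5000 = -0.679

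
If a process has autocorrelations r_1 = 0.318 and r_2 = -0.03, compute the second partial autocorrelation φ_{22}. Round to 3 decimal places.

φ_{22} = (r_2 − r_1²) / (1 − r_1²)
r_1² = (0.318)² = 0.101124
Numerator = -0.03 − 0.1011 = -0.1311; denominator = 1 − 0.1011 = 0.8989
φ_{22} = -0.1311 / 0.8989 = -0.146

-0.146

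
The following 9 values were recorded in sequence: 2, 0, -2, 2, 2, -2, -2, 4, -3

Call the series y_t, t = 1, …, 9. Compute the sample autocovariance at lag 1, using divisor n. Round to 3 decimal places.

Mean ȳ = (2 + 0 − 2 + 2 + 2 − 2 − 2 + 4 − 3)/9 = 0.1111
Σ_{t=1}^{8}(y_t−ȳ)(y_{t+1}−ȳ) = -20.2346
γ_1 = -20.2346 / 9 = -2.248

-2.248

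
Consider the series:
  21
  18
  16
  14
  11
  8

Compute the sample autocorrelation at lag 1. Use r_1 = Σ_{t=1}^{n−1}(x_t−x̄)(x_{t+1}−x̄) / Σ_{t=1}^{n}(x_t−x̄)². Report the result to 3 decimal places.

Mean x̄ = (21 + 18 + 16 + 14 + 11 + 8)/6 = 14.6667
Deviations from mean: 6.3333, 3.3333, 1.3333, -0.6667, -3.6667, -6.6667
Numerator Σ_{t=1}^{5}(x_t−x̄)(x_{t+1}−x̄) = 51.5556
Denominator Σ(x_t−x̄)² = 111.3333
r_1 = 51.5556 / 111.3333 = 0.463

0.463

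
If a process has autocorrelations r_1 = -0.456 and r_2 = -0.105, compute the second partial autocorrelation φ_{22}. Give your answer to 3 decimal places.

-0.395

φ_{22} = (r_2 − r_1²) / (1 − r_1²)
r_1² = (-0.456)² = 0.207936
Numerator = -0.105 − 0.2079 = -0.3129; denominator = 1 − 0.2079 = 0.7921
φ_{22} = -0.3129 / 0.7921 = -0.395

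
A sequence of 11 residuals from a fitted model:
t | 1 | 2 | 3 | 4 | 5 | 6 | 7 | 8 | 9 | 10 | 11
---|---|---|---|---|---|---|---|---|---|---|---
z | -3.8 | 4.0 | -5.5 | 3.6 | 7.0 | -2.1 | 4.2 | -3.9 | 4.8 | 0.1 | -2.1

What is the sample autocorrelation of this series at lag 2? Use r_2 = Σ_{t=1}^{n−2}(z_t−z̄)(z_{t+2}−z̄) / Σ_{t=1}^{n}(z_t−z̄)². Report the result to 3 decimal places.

0.170

Mean z̄ = (-3.8 + 4.0 − 5.5 + 3.6 + 7.0 − 2.1 + 4.2 − 3.9 + 4.8 + 0.1 − 2.1)/11 = 0.5727
Numerator Σ_{t=1}^{9}(z_t−z̄)(z_{t+2}−z̄) = 31.2249
Denominator Σ(z_t−z̄)² = 183.7618
r_2 = 31.2249 / 183.7618 = 0.170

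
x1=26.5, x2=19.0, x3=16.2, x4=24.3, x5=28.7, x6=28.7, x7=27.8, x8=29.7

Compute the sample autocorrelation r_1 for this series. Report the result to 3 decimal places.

Mean x̄ = (26.5 + 19.0 + 16.2 + 24.3 + 28.7 + 28.7 + 27.8 + 29.7)/8 = 25.1125
Deviations from mean: 1.3875, -6.1125, -8.9125, -0.8125, 3.5875, 3.5875, 2.6875, 4.5875
Σ(x_t−x̄)(x_{t+1}−x̄) = (-8.4811) + (54.4777) + (7.2414) + (-2.9148) + (12.8702) + (9.6414) + (12.3289) = 85.1636
Denominator Σ(x_t−x̄)² = 173.3888
r_1 = 85.1636 / 173.3888 = 0.491

0.491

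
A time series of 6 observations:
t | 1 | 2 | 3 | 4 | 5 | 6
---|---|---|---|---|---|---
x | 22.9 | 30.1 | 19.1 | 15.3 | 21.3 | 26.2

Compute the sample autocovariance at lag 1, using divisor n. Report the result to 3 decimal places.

0.968

Mean x̄ = (22.9 + 30.1 + 19.1 + 15.3 + 21.3 + 26.2)/6 = 22.4833
Deviations: 0.4167, 7.6167, -3.3833, -7.1833, -1.1833, 3.7167
Σ_{t=1}^{5}(x_t−x̄)(x_{t+1}−x̄) = 5.8097
γ_1 = 5.8097 / 6 = 0.968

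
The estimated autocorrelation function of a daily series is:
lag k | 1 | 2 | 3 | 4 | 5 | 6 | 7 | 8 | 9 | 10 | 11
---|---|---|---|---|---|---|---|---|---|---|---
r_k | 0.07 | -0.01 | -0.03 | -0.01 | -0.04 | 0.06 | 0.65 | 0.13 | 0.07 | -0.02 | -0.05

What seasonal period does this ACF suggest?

7

The largest autocorrelation is r_7 = 0.65; the remaining lags stay at or below 0.13.
The dominant spike at lag 7 indicates a seasonal period of 7.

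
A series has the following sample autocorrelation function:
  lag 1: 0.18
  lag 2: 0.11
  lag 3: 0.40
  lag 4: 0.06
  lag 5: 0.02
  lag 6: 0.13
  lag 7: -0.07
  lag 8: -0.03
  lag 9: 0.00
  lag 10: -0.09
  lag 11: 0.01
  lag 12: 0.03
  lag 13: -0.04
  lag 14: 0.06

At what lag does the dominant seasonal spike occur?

The largest autocorrelation is r_3 = 0.40; the remaining lags stay at or below 0.18.
The dominant spike at lag 3 indicates a seasonal period of 3.

3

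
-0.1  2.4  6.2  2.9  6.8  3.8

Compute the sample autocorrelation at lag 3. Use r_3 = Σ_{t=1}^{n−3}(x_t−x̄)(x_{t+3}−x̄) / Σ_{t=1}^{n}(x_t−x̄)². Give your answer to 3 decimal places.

-0.023

Mean x̄ = (-0.1 + 2.4 + 6.2 + 2.9 + 6.8 + 3.8)/6 = 3.6667
Deviations from mean: -3.7667, -1.2667, 2.5333, -0.7667, 3.1333, 0.1333
Σ(x_t−x̄)(x_{t+3}−x̄) = (2.8878) + (-3.9689) + (0.3378) = -0.7433
Denominator Σ(x_t−x̄)² = 32.6333
r_3 = -0.7433 / 32.6333 = -0.023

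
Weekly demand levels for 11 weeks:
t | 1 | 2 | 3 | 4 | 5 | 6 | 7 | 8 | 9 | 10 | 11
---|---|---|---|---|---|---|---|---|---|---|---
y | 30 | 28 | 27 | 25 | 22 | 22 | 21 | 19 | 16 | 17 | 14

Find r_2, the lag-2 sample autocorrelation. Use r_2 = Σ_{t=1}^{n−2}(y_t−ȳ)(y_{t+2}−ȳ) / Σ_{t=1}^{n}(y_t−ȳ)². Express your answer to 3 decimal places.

0.472

Mean ȳ = (30 + 28 + 27 + 25 + 22 + 22 + 21 + 19 + 16 + 17 + 14)/11 = 21.9091
Numerator Σ_{t=1}^{9}(y_t−ȳ)(y_{t+2}−ȳ) = 126.8017
Denominator Σ(y_t−ȳ)² = 268.9091
r_2 = 126.8017 / 268.9091 = 0.472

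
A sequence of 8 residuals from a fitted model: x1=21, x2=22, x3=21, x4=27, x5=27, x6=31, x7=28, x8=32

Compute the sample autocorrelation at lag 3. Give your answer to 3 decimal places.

-0.198

Mean x̄ = (21 + 22 + 21 + 27 + 27 + 31 + 28 + 32)/8 = 26.1250
Numerator Σ_{t=1}^{5}(x_t−x̄)(x_{t+3}−x̄) = -26.2969
Denominator Σ(x_t−x̄)² = 132.8750
r_3 = -26.2969 / 132.8750 = -0.198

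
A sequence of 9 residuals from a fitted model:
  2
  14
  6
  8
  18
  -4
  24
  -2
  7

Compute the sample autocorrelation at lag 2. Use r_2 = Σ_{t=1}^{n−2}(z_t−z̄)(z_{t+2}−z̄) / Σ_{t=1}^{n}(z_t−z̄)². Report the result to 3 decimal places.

Mean z̄ = (2 + 14 + 6 + 8 + 18 − 4 + 24 − 2 + 7)/9 = 8.1111
Σ(z_t−z̄)(z_{t+2}−z̄) = (12.9012) + (-0.6543) + (-20.8765) + (1.3457) + (157.1235) + (122.4568) + (-17.6543) = 254.6420
Denominator Σ(z_t−z̄)² = 676.8889
r_2 = 254.6420 / 676.8889 = 0.376

0.376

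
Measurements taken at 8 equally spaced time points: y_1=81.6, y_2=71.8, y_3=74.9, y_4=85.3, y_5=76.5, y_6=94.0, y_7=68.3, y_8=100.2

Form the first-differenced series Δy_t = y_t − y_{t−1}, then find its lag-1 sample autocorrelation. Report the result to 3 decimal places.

-0.679

First differences Δy: -9.8, 3.1, 10.4, -8.8, 17.5, -25.7, 31.9
Mean of differences = 2.6571
Numerator Σ(Δy_t−Δȳ)(Δy_{t+1}−Δȳ) = -1511.0004
Denominator Σ(Δy_t−Δȳ)² = 2226.1771
r_1(Δy) = -1511.0004 / 2226.1771 = -0.679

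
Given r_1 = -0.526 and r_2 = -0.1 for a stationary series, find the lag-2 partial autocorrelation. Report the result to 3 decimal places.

φ_{22} = (r_2 − r_1²) / (1 − r_1²)
r_1² = (-0.526)² = 0.276676
Numerator = -0.1 − 0.2767 = -0.3767; denominator = 1 − 0.2767 = 0.7233
φ_{22} = -0.3767 / 0.7233 = -0.521

-0.521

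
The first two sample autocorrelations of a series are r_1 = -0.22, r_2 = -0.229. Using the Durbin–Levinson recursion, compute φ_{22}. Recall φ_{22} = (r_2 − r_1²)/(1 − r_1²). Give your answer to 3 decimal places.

φ_{22} = (r_2 − r_1²) / (1 − r_1²)
r_1² = (-0.22)² = 0.0484
Numerator = -0.229 − 0.0484 = -0.2774; denominator = 1 − 0.0484 = 0.9516
φ_{22} = -0.2774 / 0.9516 = -0.292

-0.292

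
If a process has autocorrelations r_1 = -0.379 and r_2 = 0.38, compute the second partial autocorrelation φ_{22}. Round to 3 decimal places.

0.276

φ_{22} = (r_2 − r_1²) / (1 − r_1²)
r_1² = (-0.379)² = 0.143641
Numerator = 0.38 − 0.1436 = 0.2364; denominator = 1 − 0.1436 = 0.8564
φ_{22} = 0.2364 / 0.8564 = 0.276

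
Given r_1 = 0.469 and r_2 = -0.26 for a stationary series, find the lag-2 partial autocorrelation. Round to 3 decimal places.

φ_{22} = (r_2 − r_1²) / (1 − r_1²)
r_1² = (0.469)² = 0.219961
Numerator = -0.26 − 0.2200 = -0.4800; denominator = 1 − 0.2200 = 0.7800
φ_{22} = -0.4800 / 0.7800 = -0.615

-0.615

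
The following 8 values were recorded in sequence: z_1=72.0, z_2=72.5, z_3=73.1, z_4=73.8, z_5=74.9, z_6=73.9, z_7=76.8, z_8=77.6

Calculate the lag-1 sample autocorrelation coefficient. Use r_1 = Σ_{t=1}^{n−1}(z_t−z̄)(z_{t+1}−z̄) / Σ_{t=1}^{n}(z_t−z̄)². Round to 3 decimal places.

Mean z̄ = (72.0 + 72.5 + 73.1 + 73.8 + 74.9 + 73.9 + 76.8 + 77.6)/8 = 74.3250
Σ(z_t−z̄)(z_{t+1}−z̄) = (4.2431) + (2.2356) + (0.6431) + (-0.3019) + (-0.2444) + (-1.0519) + (8.1056) = 13.6294
Denominator Σ(z_t−z̄)² = 27.8750
r_1 = 13.6294 / 27.8750 = 0.489

0.489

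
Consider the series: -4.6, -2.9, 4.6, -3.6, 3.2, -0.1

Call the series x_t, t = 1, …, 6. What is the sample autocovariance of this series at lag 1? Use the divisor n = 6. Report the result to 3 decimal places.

Mean x̄ = (-4.6 − 2.9 + 4.6 − 3.6 + 3.2 − 0.1)/6 = -0.5667
Σ_{t=1}^{5}(x_t−x̄)(x_{t+1}−x̄) = -27.9844
γ_1 = -27.9844 / 6 = -4.664

-4.664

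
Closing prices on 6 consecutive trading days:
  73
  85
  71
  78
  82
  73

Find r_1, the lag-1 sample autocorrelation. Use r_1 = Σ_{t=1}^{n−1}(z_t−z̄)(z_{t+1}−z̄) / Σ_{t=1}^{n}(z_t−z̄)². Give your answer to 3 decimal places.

Mean z̄ = (73 + 85 + 71 + 78 + 82 + 73)/6 = 77.0000
Deviations from mean: -4.0000, 8.0000, -6.0000, 1.0000, 5.0000, -4.0000
Σ(z_t−z̄)(z_{t+1}−z̄) = (-32.0000) + (-48.0000) + (-6.0000) + (5.0000) + (-20.0000) = -101.0000
Denominator Σ(z_t−z̄)² = 158.0000
r_1 = -101.0000 / 158.0000 = -0.639

-0.639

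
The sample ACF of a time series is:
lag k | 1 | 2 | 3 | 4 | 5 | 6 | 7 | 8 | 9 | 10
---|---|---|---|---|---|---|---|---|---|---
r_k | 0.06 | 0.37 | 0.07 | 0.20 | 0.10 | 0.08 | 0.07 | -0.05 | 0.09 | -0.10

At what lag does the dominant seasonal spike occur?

The largest autocorrelation is r_2 = 0.37, with a weaker echo at lag 4 (0.20); the remaining lags stay at or below 0.10.
The dominant spike at lag 2 indicates a seasonal period of 2.

2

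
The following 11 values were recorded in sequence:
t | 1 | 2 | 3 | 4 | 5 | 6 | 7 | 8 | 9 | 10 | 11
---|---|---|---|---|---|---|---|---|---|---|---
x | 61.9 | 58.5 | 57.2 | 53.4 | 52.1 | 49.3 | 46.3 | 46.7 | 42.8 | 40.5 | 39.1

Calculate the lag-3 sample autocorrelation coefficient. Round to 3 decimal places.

0.193

Mean x̄ = (61.9 + 58.5 + 57.2 + 53.4 + 52.1 + 49.3 + 46.3 + 46.7 + 42.8 + 40.5 + 39.1)/11 = 49.8000
Numerator Σ_{t=1}^{8}(x_t−x̄)(x_{t+3}−x̄) = 109.3600
Denominator Σ(x_t−x̄)² = 567.2000
r_3 = 109.3600 / 567.2000 = 0.193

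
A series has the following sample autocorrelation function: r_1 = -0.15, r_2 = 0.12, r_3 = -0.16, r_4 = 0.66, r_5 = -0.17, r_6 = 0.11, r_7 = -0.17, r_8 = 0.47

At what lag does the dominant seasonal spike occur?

The largest autocorrelation is r_4 = 0.66, with a weaker echo at lag 8 (0.47); the remaining lags stay at or below 0.12.
The dominant spike at lag 4 indicates a seasonal period of 4.

4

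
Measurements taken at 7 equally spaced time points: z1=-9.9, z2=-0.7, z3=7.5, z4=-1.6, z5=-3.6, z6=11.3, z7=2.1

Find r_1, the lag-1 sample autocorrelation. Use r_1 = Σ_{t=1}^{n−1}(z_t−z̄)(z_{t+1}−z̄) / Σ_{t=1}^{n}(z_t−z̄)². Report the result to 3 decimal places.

-0.105

Mean z̄ = (-9.9 − 0.7 + 7.5 − 1.6 − 3.6 + 11.3 + 2.1)/7 = 0.7286
Deviations from mean: -10.6286, -1.4286, 6.7714, -2.3286, -4.3286, 10.5714, 1.3714
Σ(z_t−z̄)(z_{t+1}−z̄) = (15.1837) + (-9.6735) + (-15.7678) + (10.0794) + (-45.7592) + (14.4980) = -31.4394
Denominator Σ(z_t−z̄)² = 298.6543
r_1 = -31.4394 / 298.6543 = -0.105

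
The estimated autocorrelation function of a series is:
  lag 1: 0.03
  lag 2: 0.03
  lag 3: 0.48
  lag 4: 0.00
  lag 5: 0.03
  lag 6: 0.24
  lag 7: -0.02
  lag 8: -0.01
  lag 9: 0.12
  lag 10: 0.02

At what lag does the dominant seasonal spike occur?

3

The largest autocorrelation is r_3 = 0.48, with a weaker echo at lag 6 (0.24); the remaining lags stay at or below 0.12.
The dominant spike at lag 3 indicates a seasonal period of 3.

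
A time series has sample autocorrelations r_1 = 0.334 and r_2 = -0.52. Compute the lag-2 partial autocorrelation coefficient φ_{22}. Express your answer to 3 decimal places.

-0.711

φ_{22} = (r_2 − r_1²) / (1 − r_1²)
r_1² = (0.334)² = 0.111556
Numerator = -0.52 − 0.1116 = -0.6316; denominator = 1 − 0.1116 = 0.8884
φ_{22} = -0.6316 / 0.8884 = -0.711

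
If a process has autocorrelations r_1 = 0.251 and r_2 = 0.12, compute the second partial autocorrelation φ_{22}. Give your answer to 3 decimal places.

0.061

φ_{22} = (r_2 − r_1²) / (1 − r_1²)
r_1² = (0.251)² = 0.063001
Numerator = 0.12 − 0.0630 = 0.0570; denominator = 1 − 0.0630 = 0.9370
φ_{22} = 0.0570 / 0.9370 = 0.061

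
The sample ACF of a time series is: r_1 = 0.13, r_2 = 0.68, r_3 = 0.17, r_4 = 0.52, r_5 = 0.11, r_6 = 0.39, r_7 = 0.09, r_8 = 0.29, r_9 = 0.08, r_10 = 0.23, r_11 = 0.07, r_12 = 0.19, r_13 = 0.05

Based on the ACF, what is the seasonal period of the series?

2

The largest autocorrelation is r_2 = 0.68, with weaker echoes at lags 4 (0.52), 6 (0.39), 8 (0.29), 10 (0.23) and 12 (0.19); the remaining lags stay at or below 0.17.
The dominant spike at lag 2 indicates a seasonal period of 2.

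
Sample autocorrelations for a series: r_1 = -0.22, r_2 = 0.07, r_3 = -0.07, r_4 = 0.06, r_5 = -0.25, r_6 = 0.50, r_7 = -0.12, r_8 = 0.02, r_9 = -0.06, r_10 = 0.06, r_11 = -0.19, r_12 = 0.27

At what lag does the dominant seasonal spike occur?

The largest autocorrelation is r_6 = 0.50, with a weaker echo at lag 12 (0.27); the remaining lags stay at or below 0.07.
The dominant spike at lag 6 indicates a seasonal period of 6.

6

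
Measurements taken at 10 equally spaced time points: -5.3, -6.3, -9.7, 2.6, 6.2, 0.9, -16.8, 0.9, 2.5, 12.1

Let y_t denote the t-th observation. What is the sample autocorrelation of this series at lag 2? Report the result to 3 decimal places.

Mean ȳ = (-5.3 − 6.3 − 9.7 + 2.6 + 6.2 + 0.9 − 16.8 + 0.9 + 2.5 + 12.1)/10 = -1.2900
Numerator Σ_{t=1}^{8}(y_t−ȳ)(y_{t+2}−ȳ) = -181.0692
Denominator Σ(y_t−ȳ)² = 626.9490
r_2 = -181.0692 / 626.9490 = -0.289

-0.289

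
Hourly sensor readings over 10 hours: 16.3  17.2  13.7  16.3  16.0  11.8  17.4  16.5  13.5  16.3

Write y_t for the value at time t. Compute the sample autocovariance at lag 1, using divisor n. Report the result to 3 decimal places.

-1.332

Mean ȳ = (16.3 + 17.2 + 13.7 + 16.3 + 16.0 + 11.8 + 17.4 + 16.5 + 13.5 + 16.3)/10 = 15.5000
Σ_{t=1}^{9}(y_t−ȳ)(y_{t+1}−ȳ) = -13.3200
γ_1 = -13.3200 / 10 = -1.332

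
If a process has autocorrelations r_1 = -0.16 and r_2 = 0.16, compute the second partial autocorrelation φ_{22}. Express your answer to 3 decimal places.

φ_{22} = (r_2 − r_1²) / (1 − r_1²)
r_1² = (-0.16)² = 0.0256
Numerator = 0.16 − 0.0256 = 0.1344; denominator = 1 − 0.0256 = 0.9744
φ_{22} = 0.1344 / 0.9744 = 0.138

0.138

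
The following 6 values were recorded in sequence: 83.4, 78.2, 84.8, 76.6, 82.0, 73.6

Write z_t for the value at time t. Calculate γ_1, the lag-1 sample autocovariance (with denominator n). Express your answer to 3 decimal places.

Mean z̄ = (83.4 + 78.2 + 84.8 + 76.6 + 82.0 + 73.6)/6 = 79.7667
Σ_{t=1}^{5}(z_t−z̄)(z_{t+1}−z̄) = -50.3611
γ_1 = -50.3611 / 6 = -8.394

-8.394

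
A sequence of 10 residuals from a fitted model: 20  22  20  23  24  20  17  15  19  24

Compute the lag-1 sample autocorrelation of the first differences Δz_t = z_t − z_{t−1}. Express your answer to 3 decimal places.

First differences Δz: 2, -2, 3, 1, -4, -3, -2, 4, 5
Mean of differences = 0.4444
Numerator Σ(Δz_t−Δz̄)(Δz_{t+1}−Δz̄) = 20.1358
Denominator Σ(Δz_t−Δz̄)² = 86.2222
r_1(Δz) = 20.1358 / 86.2222 = 0.234

0.234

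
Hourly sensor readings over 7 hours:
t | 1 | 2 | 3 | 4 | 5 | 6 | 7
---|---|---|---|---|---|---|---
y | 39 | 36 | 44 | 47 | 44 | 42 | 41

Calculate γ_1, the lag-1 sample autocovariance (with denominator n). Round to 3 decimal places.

3.773

Mean ȳ = (39 + 36 + 44 + 47 + 44 + 42 + 41)/7 = 41.8571
Deviations: -2.8571, -5.8571, 2.1429, 5.1429, 2.1429, 0.1429, -0.8571
Σ_{t=1}^{6}(y_t−ȳ)(y_{t+1}−ȳ) = 26.4082
γ_1 = 26.4082 / 7 = 3.773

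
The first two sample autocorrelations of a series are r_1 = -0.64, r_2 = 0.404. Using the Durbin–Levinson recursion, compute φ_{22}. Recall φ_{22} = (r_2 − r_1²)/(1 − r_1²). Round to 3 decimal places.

-0.009

φ_{22} = (r_2 − r_1²) / (1 − r_1²)
r_1² = (-0.64)² = 0.4096
Numerator = 0.404 − 0.4096 = -0.0056; denominator = 1 − 0.4096 = 0.5904
φ_{22} = -0.0056 / 0.5904 = -0.009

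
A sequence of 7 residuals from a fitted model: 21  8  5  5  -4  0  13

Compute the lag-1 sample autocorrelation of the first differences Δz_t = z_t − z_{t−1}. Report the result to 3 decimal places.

0.098

First differences Δz: -13, -3, 0, -9, 4, 13
Mean of differences = -1.3333
Numerator Σ(Δz_t−Δz̄)(Δz_{t+1}−Δz̄) = 42.5556
Denominator Σ(Δz_t−Δz̄)² = 433.3333
r_1(Δz) = 42.5556 / 433.3333 = 0.098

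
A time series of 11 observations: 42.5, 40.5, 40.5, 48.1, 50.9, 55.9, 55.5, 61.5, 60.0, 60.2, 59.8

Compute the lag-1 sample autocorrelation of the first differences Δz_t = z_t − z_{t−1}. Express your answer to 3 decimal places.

First differences Δz: -2.0, 0.0, 7.6, 2.8, 5.0, -0.4, 6.0, -1.5, 0.2, -0.4
Mean of differences = 1.7300
Numerator Σ(Δz_t−Δz̄)(Δz_{t+1}−Δz̄) = -15.5739
Denominator Σ(Δz_t−Δz̄)² = 103.2810
r_1(Δz) = -15.5739 / 103.2810 = -0.151

-0.151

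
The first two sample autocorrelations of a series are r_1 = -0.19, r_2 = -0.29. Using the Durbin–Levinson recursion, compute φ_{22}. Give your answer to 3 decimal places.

-0.338

φ_{22} = (r_2 − r_1²) / (1 − r_1²)
r_1² = (-0.19)² = 0.0361
Numerator = -0.29 − 0.0361 = -0.3261; denominator = 1 − 0.0361 = 0.9639
φ_{22} = -0.3261 / 0.9639 = -0.338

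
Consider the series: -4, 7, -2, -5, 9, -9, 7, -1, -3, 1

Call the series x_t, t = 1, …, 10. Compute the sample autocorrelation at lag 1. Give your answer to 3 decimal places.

Mean x̄ = (-4 + 7 − 2 − 5 + 9 − 9 + 7 − 1 − 3 + 1)/10 = 0.0000
Numerator Σ_{t=1}^{9}(x_t−x̄)(x_{t+1}−x̄) = -228.0000
Denominator Σ(x_t−x̄)² = 316.0000
r_1 = -228.0000 / 316.0000 = -0.722

-0.722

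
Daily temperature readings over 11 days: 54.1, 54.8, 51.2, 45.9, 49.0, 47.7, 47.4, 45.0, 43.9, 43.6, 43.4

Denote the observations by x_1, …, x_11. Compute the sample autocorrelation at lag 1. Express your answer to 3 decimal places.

0.640

Mean x̄ = (54.1 + 54.8 + 51.2 + 45.9 + 49.0 + 47.7 + 47.4 + 45.0 + 43.9 + 43.6 + 43.4)/11 = 47.8182
Numerator Σ_{t=1}^{10}(x_t−x̄)(x_{t+1}−x̄) = 106.0106
Denominator Σ(x_t−x̄)² = 165.5164
r_1 = 106.0106 / 165.5164 = 0.640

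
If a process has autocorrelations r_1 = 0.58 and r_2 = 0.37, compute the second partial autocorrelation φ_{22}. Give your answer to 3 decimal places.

φ_{22} = (r_2 − r_1²) / (1 − r_1²)
r_1² = (0.58)² = 0.3364
Numerator = 0.37 − 0.3364 = 0.0336; denominator = 1 − 0.3364 = 0.6636
φ_{22} = 0.0336 / 0.6636 = 0.051

0.051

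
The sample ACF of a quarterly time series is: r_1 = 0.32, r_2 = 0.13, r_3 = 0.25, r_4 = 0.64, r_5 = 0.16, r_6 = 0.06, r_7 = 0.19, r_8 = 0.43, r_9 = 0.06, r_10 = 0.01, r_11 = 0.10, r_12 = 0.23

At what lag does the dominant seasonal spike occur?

The largest autocorrelation is r_4 = 0.64, with a weaker echo at lag 8 (0.43); the remaining lags stay at or below 0.32. The elevated value at lag 1 (0.32), dropping to 0.13 at lag 2, reflects decaying short-term dependence rather than seasonality.
The dominant spike at lag 4 indicates a seasonal period of 4.

4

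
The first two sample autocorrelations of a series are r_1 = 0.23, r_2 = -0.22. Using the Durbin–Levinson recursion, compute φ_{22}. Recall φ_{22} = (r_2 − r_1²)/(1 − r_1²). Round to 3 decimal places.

-0.288

φ_{22} = (r_2 − r_1²) / (1 − r_1²)
r_1² = (0.23)² = 0.0529
Numerator = -0.22 − 0.0529 = -0.2729; denominator = 1 − 0.0529 = 0.9471
φ_{22} = -0.2729 / 0.9471 = -0.288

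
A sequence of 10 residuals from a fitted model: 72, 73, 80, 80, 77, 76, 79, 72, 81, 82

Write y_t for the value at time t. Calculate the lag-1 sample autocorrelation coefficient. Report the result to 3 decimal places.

0.035

Mean ȳ = (72 + 73 + 80 + 80 + 77 + 76 + 79 + 72 + 81 + 82)/10 = 77.2000
Numerator Σ_{t=1}^{9}(y_t−ȳ)(y_{t+1}−ȳ) = 4.5600
Denominator Σ(y_t−ȳ)² = 129.6000
r_1 = 4.5600 / 129.6000 = 0.035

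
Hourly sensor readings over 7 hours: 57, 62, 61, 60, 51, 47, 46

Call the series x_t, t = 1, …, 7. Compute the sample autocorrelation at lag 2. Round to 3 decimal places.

Mean x̄ = (57 + 62 + 61 + 60 + 51 + 47 + 46)/7 = 54.8571
Deviations from mean: 2.1429, 7.1429, 6.1429, 5.1429, -3.8571, -7.8571, -8.8571
Numerator Σ_{t=1}^{5}(x_t−x̄)(x_{t+2}−x̄) = 19.9592
Denominator Σ(x_t−x̄)² = 274.8571
r_2 = 19.9592 / 274.8571 = 0.073

0.073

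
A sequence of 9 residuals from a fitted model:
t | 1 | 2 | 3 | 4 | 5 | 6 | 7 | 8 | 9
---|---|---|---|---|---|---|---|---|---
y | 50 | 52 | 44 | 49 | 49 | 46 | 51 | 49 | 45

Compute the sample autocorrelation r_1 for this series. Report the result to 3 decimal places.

-0.341

Mean ȳ = (50 + 52 + 44 + 49 + 49 + 46 + 51 + 49 + 45)/9 = 48.3333
Numerator Σ_{t=1}^{8}(y_t−ȳ)(y_{t+1}−ȳ) = -20.4444
Denominator Σ(y_t−ȳ)² = 60.0000
r_1 = -20.4444 / 60.0000 = -0.341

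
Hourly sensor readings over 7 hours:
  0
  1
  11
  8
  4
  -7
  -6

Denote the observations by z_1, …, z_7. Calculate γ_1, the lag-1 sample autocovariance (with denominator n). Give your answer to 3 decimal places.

Mean z̄ = (0 + 1 + 11 + 8 + 4 − 7 − 6)/7 = 1.5714
Deviations: -1.5714, -0.5714, 9.4286, 6.4286, 2.4286, -8.5714, -7.5714
Σ_{t=1}^{6}(z_t−z̄)(z_{t+1}−z̄) = 115.8163
γ_1 = 115.8163 / 7 = 16.545

16.545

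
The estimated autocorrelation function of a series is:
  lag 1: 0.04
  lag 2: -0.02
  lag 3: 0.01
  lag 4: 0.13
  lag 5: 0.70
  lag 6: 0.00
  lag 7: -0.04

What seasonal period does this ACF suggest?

The largest autocorrelation is r_5 = 0.70; the remaining lags stay at or below 0.13.
The dominant spike at lag 5 indicates a seasonal period of 5.

5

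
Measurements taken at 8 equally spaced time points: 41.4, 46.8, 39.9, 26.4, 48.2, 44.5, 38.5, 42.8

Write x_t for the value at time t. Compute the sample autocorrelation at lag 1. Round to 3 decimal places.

Mean x̄ = (41.4 + 46.8 + 39.9 + 26.4 + 48.2 + 44.5 + 38.5 + 42.8)/8 = 41.0625
Deviations from mean: 0.3375, 5.7375, -1.1625, -14.6625, 7.1375, 3.4375, -2.5625, 1.7375
Numerator Σ_{t=1}^{7}(x_t−x̄)(x_{t+1}−x̄) = -81.0677
Denominator Σ(x_t−x̄)² = 321.7188
r_1 = -81.0677 / 321.7188 = -0.252

-0.252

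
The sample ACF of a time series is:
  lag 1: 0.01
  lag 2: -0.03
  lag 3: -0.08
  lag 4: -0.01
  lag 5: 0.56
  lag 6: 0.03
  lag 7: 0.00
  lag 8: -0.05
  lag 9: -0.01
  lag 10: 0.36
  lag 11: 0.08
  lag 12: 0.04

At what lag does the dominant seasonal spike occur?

The largest autocorrelation is r_5 = 0.56, with a weaker echo at lag 10 (0.36); the remaining lags stay at or below 0.08.
The dominant spike at lag 5 indicates a seasonal period of 5.

5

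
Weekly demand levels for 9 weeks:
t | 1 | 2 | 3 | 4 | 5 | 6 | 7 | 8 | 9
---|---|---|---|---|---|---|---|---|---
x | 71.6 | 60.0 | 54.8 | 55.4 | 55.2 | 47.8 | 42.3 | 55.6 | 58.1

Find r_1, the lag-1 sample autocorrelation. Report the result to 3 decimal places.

Mean x̄ = (71.6 + 60.0 + 54.8 + 55.4 + 55.2 + 47.8 + 42.3 + 55.6 + 58.1)/9 = 55.6444
Numerator Σ_{t=1}^{8}(x_t−x̄)(x_{t+1}−x̄) = 174.7825
Denominator Σ(x_t−x̄)² = 520.1622
r_1 = 174.7825 / 520.1622 = 0.336

0.336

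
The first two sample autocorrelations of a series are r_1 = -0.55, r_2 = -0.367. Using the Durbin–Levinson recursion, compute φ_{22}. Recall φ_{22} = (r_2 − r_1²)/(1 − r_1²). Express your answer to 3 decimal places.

-0.960

φ_{22} = (r_2 − r_1²) / (1 − r_1²)
r_1² = (-0.55)² = 0.3025
Numerator = -0.367 − 0.3025 = -0.6695; denominator = 1 − 0.3025 = 0.6975
φ_{22} = -0.6695 / 0.6975 = -0.960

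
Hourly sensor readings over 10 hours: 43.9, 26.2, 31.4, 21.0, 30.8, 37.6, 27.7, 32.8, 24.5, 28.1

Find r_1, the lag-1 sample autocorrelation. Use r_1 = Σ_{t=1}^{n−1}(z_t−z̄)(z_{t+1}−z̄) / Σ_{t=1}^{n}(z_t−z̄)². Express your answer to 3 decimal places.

-0.248

Mean z̄ = (43.9 + 26.2 + 31.4 + 21.0 + 30.8 + 37.6 + 27.7 + 32.8 + 24.5 + 28.1)/10 = 30.4000
Numerator Σ_{t=1}^{9}(z_t−z̄)(z_{t+1}−z̄) = -97.6900
Denominator Σ(z_t−z̄)² = 394.4000
r_1 = -97.6900 / 394.4000 = -0.248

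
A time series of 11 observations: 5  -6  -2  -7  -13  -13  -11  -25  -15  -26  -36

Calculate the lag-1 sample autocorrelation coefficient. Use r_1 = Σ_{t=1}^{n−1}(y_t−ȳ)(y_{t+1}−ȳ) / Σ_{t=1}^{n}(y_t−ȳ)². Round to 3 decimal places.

0.431

Mean ȳ = (5 − 6 − 2 − 7 − 13 − 13 − 11 − 25 − 15 − 26 − 36)/11 = -13.5455
Numerator Σ_{t=1}^{10}(y_t−ȳ)(y_{t+1}−ȳ) = 593.1570
Denominator Σ(y_t−ȳ)² = 1376.7273
r_1 = 593.1570 / 1376.7273 = 0.431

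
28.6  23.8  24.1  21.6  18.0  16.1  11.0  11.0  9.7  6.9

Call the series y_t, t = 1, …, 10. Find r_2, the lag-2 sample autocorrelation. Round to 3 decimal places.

0.458

Mean ȳ = (28.6 + 23.8 + 24.1 + 21.6 + 18.0 + 16.1 + 11.0 + 11.0 + 9.7 + 6.9)/10 = 17.0800
Numerator Σ_{t=1}^{8}(y_t−ȳ)(y_{t+2}−ȳ) = 220.4032
Denominator Σ(y_t−ȳ)² = 481.4160
r_2 = 220.4032 / 481.4160 = 0.458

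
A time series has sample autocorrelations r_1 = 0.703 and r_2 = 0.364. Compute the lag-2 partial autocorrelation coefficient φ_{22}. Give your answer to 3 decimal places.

-0.257

φ_{22} = (r_2 − r_1²) / (1 − r_1²)
r_1² = (0.703)² = 0.494209
Numerator = 0.364 − 0.4942 = -0.1302; denominator = 1 − 0.4942 = 0.5058
φ_{22} = -0.1302 / 0.5058 = -0.257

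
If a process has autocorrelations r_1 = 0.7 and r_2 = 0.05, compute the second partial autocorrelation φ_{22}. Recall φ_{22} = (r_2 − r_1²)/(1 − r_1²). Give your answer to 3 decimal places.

φ_{22} = (r_2 − r_1²) / (1 − r_1²)
r_1² = (0.7)² = 0.49
Numerator = 0.05 − 0.4900 = -0.4400; denominator = 1 − 0.4900 = 0.5100
φ_{22} = -0.4400 / 0.5100 = -0.863

-0.863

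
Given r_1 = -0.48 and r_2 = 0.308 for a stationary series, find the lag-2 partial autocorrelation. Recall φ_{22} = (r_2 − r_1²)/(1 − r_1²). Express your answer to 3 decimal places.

φ_{22} = (r_2 − r_1²) / (1 − r_1²)
r_1² = (-0.48)² = 0.2304
Numerator = 0.308 − 0.2304 = 0.0776; denominator = 1 − 0.2304 = 0.7696
φ_{22} = 0.0776 / 0.7696 = 0.101

0.101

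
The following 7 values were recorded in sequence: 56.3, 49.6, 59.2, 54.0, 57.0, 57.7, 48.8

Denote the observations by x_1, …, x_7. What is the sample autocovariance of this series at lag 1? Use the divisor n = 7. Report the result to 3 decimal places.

Mean x̄ = (56.3 + 49.6 + 59.2 + 54.0 + 57.0 + 57.7 + 48.8)/7 = 54.6571
Σ_{t=1}^{6}(x_t−x̄)(x_{t+1}−x̄) = -46.5004
γ_1 = -46.5004 / 7 = -6.643

-6.643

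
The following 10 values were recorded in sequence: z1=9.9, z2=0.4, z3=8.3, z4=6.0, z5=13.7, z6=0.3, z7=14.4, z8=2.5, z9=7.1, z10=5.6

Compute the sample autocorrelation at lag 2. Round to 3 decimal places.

0.511

Mean z̄ = (9.9 + 0.4 + 8.3 + 6.0 + 13.7 + 0.3 + 14.4 + 2.5 + 7.1 + 5.6)/10 = 6.8200
Numerator Σ_{t=1}^{8}(z_t−z̄)(z_{t+2}−z̄) = 113.0612
Denominator Σ(z_t−z̄)² = 221.0960
r_2 = 113.0612 / 221.0960 = 0.511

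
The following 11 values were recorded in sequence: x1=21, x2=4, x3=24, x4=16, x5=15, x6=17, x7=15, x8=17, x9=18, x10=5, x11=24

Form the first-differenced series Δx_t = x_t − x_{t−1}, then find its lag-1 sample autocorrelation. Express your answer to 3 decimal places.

First differences Δx: -17, 20, -8, -1, 2, -2, 2, 1, -13, 19
Mean of differences = 0.3000
Numerator Σ(Δx_t−Δx̄)(Δx_{t+1}−Δx̄) = -760.3900
Denominator Σ(Δx_t−Δx̄)² = 1296.1000
r_1(Δx) = -760.3900 / 1296.1000 = -0.587

-0.587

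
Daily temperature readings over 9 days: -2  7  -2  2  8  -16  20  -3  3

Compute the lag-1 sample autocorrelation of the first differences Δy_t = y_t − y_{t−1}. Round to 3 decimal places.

-0.778

First differences Δy: 9, -9, 4, 6, -24, 36, -23, 6
Mean of differences = 0.6250
Numerator Σ(Δy_t−Δȳ)(Δy_{t+1}−Δȳ) = -2061.1406
Denominator Σ(Δy_t−Δȳ)² = 2647.8750
r_1(Δy) = -2061.1406 / 2647.8750 = -0.778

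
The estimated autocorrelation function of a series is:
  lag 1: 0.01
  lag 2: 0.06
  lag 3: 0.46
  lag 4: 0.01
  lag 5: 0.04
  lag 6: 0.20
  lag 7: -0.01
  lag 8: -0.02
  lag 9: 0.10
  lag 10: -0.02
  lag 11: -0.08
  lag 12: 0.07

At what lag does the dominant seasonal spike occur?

3

The largest autocorrelation is r_3 = 0.46, with a weaker echo at lag 6 (0.20); the remaining lags stay at or below 0.10.
The dominant spike at lag 3 indicates a seasonal period of 3.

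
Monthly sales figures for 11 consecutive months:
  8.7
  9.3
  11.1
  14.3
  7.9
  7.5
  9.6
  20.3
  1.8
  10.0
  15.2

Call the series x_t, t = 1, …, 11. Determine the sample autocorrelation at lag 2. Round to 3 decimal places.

-0.363

Mean x̄ = (8.7 + 9.3 + 11.1 + 14.3 + 7.9 + 7.5 + 9.6 + 20.3 + 1.8 + 10.0 + 15.2)/11 = 10.5182
Numerator Σ_{t=1}^{9}(x_t−x̄)(x_{t+2}−x̄) = -83.6025
Denominator Σ(x_t−x̄)² = 230.1164
r_2 = -83.6025 / 230.1164 = -0.363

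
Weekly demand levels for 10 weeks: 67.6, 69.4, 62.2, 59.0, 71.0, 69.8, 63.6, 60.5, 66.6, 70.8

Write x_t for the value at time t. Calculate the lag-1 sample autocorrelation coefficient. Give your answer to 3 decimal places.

0.040

Mean x̄ = (67.6 + 69.4 + 62.2 + 59.0 + 71.0 + 69.8 + 63.6 + 60.5 + 66.6 + 70.8)/10 = 66.0500
Numerator Σ_{t=1}^{9}(x_t−x̄)(x_{t+1}−x̄) = 7.0725
Denominator Σ(x_t−x̄)² = 176.3850
r_1 = 7.0725 / 176.3850 = 0.040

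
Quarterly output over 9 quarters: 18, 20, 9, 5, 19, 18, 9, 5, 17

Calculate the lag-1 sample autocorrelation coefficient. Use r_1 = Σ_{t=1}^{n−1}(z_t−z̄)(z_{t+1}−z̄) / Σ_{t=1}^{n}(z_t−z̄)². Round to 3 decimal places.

Mean z̄ = (18 + 20 + 9 + 5 + 19 + 18 + 9 + 5 + 17)/9 = 13.3333
Numerator Σ_{t=1}^{8}(z_t−z̄)(z_{t+1}−z̄) = 2.8889
Denominator Σ(z_t−z̄)² = 310.0000
r_1 = 2.8889 / 310.0000 = 0.009

0.009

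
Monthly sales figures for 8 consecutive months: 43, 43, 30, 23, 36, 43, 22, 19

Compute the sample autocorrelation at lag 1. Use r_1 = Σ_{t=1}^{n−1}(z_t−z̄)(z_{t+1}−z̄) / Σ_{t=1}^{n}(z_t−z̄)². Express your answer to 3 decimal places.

Mean z̄ = (43 + 43 + 30 + 23 + 36 + 43 + 22 + 19)/8 = 32.3750
Σ(z_t−z̄)(z_{t+1}−z̄) = (112.8906) + (-25.2344) + (22.2656) + (-33.9844) + (38.5156) + (-110.2344) + (138.7656) = 142.9844
Denominator Σ(z_t−z̄)² = 731.8750
r_1 = 142.9844 / 731.8750 = 0.195

0.195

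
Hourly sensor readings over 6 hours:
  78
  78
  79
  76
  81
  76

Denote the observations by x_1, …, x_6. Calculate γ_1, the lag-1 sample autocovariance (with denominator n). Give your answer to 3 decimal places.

Mean x̄ = (78 + 78 + 79 + 76 + 81 + 76)/6 = 78.0000
Σ_{t=1}^{5}(x_t−x̄)(x_{t+1}−x̄) = -14.0000
γ_1 = -14.0000 / 6 = -2.333

-2.333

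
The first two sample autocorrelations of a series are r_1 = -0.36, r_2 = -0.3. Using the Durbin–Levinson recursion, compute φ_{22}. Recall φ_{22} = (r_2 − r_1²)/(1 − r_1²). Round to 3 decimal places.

φ_{22} = (r_2 − r_1²) / (1 − r_1²)
r_1² = (-0.36)² = 0.1296
Numerator = -0.3 − 0.1296 = -0.4296; denominator = 1 − 0.1296 = 0.8704
φ_{22} = -0.4296 / 0.8704 = -0.494

-0.494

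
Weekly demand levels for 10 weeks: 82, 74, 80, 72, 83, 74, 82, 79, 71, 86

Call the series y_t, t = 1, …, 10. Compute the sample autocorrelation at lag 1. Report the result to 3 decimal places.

Mean ȳ = (82 + 74 + 80 + 72 + 83 + 74 + 82 + 79 + 71 + 86)/10 = 78.3000
Numerator Σ_{t=1}^{9}(y_t−ȳ)(y_{t+1}−ȳ) = -158.3900
Denominator Σ(y_t−ȳ)² = 242.1000
r_1 = -158.3900 / 242.1000 = -0.654

-0.654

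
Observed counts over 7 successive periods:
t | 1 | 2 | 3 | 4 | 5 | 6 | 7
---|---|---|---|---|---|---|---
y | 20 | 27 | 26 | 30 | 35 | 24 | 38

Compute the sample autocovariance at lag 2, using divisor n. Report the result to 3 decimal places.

8.192

Mean ȳ = (20 + 27 + 26 + 30 + 35 + 24 + 38)/7 = 28.5714
Σ_{t=1}^{5}(y_t−ȳ)(y_{t+2}−ȳ) = 57.3469
γ_2 = 57.3469 / 7 = 8.192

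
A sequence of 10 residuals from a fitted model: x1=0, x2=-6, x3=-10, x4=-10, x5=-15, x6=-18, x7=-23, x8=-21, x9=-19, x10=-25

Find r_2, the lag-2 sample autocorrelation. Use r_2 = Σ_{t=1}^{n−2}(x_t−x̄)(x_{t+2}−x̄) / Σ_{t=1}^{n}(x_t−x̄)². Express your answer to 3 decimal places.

0.374

Mean x̄ = (0 − 6 − 10 − 10 − 15 − 18 − 23 − 21 − 19 − 25)/10 = -14.7000
Numerator Σ_{t=1}^{8}(x_t−x̄)(x_{t+2}−x̄) = 216.9200
Denominator Σ(x_t−x̄)² = 580.1000
r_2 = 216.9200 / 580.1000 = 0.374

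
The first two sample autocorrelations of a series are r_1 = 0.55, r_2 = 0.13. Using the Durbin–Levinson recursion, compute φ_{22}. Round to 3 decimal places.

φ_{22} = (r_2 − r_1²) / (1 − r_1²)
r_1² = (0.55)² = 0.3025
Numerator = 0.13 − 0.3025 = -0.1725; denominator = 1 − 0.3025 = 0.6975
φ_{22} = -0.1725 / 0.6975 = -0.247

-0.247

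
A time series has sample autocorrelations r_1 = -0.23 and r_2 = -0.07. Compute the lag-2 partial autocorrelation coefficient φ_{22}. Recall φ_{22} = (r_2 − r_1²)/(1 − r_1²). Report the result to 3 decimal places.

-0.130

φ_{22} = (r_2 − r_1²) / (1 − r_1²)
r_1² = (-0.23)² = 0.0529
Numerator = -0.07 − 0.0529 = -0.1229; denominator = 1 − 0.0529 = 0.9471
φ_{22} = -0.1229 / 0.9471 = -0.130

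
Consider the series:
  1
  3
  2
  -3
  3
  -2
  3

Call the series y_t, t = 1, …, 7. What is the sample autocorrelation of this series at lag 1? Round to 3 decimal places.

Mean ȳ = (1 + 3 + 2 − 3 + 3 − 2 + 3)/7 = 1.0000
Σ(y_t−ȳ)(y_{t+1}−ȳ) = (0.0000) + (2.0000) + (-4.0000) + (-8.0000) + (-6.0000) + (-6.0000) = -22.0000
Denominator Σ(y_t−ȳ)² = 38.0000
r_1 = -22.0000 / 38.0000 = -0.579

-0.579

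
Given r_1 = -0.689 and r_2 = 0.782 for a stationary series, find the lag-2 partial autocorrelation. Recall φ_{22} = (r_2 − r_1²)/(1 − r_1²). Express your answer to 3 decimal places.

φ_{22} = (r_2 − r_1²) / (1 − r_1²)
r_1² = (-0.689)² = 0.474721
Numerator = 0.782 − 0.4747 = 0.3073; denominator = 1 − 0.4747 = 0.5253
φ_{22} = 0.3073 / 0.5253 = 0.585

0.585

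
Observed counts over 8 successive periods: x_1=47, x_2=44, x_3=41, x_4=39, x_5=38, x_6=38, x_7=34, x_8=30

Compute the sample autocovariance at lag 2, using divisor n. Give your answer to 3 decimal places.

3.496

Mean x̄ = (47 + 44 + 41 + 39 + 38 + 38 + 34 + 30)/8 = 38.8750
Deviations: 8.1250, 5.1250, 2.1250, 0.1250, -0.8750, -0.8750, -4.8750, -8.8750
Σ_{t=1}^{6}(x_t−x̄)(x_{t+2}−x̄) = 27.9688
γ_2 = 27.9688 / 8 = 3.496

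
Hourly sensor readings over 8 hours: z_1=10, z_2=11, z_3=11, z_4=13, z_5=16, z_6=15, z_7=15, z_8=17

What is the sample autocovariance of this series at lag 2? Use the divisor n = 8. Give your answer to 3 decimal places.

1.500

Mean z̄ = (10 + 11 + 11 + 13 + 16 + 15 + 15 + 17)/8 = 13.5000
Deviations: -3.5000, -2.5000, -2.5000, -0.5000, 2.5000, 1.5000, 1.5000, 3.5000
Σ_{t=1}^{6}(z_t−z̄)(z_{t+2}−z̄) = 12.0000
γ_2 = 12.0000 / 8 = 1.500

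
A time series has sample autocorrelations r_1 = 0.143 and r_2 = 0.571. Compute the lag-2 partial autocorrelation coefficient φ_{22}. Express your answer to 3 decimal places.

φ_{22} = (r_2 − r_1²) / (1 − r_1²)
r_1² = (0.143)² = 0.020449
Numerator = 0.571 − 0.0204 = 0.5506; denominator = 1 − 0.0204 = 0.9796
φ_{22} = 0.5506 / 0.9796 = 0.562

0.562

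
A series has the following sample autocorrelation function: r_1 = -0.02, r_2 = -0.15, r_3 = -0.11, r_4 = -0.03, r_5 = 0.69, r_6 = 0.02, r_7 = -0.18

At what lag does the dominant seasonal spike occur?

The largest autocorrelation is r_5 = 0.69; the remaining lags stay at or below 0.02.
The dominant spike at lag 5 indicates a seasonal period of 5.

5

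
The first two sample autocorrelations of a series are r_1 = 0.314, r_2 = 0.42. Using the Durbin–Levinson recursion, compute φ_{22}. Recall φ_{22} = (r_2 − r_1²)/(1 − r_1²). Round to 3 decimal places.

φ_{22} = (r_2 − r_1²) / (1 − r_1²)
r_1² = (0.314)² = 0.098596
Numerator = 0.42 − 0.0986 = 0.3214; denominator = 1 − 0.0986 = 0.9014
φ_{22} = 0.3214 / 0.9014 = 0.357

0.357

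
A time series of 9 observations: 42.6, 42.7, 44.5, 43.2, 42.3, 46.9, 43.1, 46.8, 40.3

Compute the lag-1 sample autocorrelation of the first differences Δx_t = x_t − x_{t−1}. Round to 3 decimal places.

-0.617

First differences Δx: 0.1, 1.8, -1.3, -0.9, 4.6, -3.8, 3.7, -6.5
Mean of differences = -0.2875
Numerator Σ(Δx_t−Δx̄)(Δx_{t+1}−Δx̄) = -59.6239
Denominator Σ(Δx_t−Δx̄)² = 96.6288
r_1(Δx) = -59.6239 / 96.6288 = -0.617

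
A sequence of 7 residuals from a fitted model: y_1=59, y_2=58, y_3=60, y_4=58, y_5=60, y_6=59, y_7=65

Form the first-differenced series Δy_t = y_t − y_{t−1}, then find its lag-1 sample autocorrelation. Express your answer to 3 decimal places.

-0.455

First differences Δy: -1, 2, -2, 2, -1, 6
Mean of differences = 1.0000
Numerator Σ(Δy_t−Δȳ)(Δy_{t+1}−Δȳ) = -20.0000
Denominator Σ(Δy_t−Δȳ)² = 44.0000
r_1(Δy) = -20.0000 / 44.0000 = -0.455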